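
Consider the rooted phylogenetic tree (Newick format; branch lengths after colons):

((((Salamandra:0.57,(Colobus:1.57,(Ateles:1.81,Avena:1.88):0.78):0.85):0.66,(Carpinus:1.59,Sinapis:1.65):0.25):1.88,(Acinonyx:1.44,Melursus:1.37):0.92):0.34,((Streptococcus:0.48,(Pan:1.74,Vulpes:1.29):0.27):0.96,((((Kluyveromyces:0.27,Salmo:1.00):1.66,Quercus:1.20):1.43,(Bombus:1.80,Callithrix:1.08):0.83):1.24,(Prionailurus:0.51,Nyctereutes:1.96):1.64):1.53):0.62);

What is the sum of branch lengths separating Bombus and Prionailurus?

6.02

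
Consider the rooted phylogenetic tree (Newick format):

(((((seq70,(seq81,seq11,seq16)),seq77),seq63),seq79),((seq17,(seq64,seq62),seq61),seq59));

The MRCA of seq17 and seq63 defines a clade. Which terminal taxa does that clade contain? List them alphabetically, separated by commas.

Tracing seq17: it sits inside (seq17,(seq64,seq62),seq61).
Tracing seq63: it sits inside (((seq70,(seq81,seq11,seq16)),seq77),seq63).
The smallest clade enclosing both is the whole tree (their MRCA is the root), so the answer is all 12 tips in alphabetical order.

seq11, seq16, seq17, seq59, seq61, seq62, seq63, seq64, seq70, seq77, seq79, seq81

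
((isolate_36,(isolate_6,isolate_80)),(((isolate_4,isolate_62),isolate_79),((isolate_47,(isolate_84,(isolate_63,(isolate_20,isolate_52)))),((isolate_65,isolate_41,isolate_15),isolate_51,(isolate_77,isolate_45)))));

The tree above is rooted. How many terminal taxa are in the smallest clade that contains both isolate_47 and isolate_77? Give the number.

11

The MRCA of isolate_47 and isolate_77 is the node subtending ((isolate_47,(isolate_84,(isolate_63,(isolate_20,isolate_52)))),((isolate_65,isolate_41,isolate_15),isolate_51,(isolate_77,isolate_45))).
That clade contains 11 terminal taxa: isolate_15, isolate_20, isolate_41, isolate_45, isolate_47, isolate_51, isolate_52, isolate_63, isolate_65, isolate_77, isolate_84.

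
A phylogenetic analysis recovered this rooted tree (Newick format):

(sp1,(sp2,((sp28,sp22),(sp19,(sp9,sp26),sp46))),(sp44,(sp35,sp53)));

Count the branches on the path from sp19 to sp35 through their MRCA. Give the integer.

7

The MRCA of sp19 and sp35 is the root of the tree.
From sp19 up to that node: 4 branches. From sp35 up to the same node: 3 branches. Total: 4 + 3 = 7.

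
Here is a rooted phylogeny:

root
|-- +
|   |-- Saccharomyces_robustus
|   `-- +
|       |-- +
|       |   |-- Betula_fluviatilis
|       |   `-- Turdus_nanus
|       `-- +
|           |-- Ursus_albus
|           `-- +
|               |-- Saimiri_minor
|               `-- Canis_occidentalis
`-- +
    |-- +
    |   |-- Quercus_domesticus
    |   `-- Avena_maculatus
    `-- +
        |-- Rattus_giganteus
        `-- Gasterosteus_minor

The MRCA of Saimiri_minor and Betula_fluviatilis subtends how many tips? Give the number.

The MRCA of Saimiri_minor and Betula_fluviatilis is the node subtending ((Betula_fluviatilis,Turdus_nanus),(Ursus_albus,(Saimiri_minor,Canis_occidentalis))).
That clade contains 5 terminal taxa: Betula_fluviatilis, Canis_occidentalis, Saimiri_minor, Turdus_nanus, Ursus_albus.

5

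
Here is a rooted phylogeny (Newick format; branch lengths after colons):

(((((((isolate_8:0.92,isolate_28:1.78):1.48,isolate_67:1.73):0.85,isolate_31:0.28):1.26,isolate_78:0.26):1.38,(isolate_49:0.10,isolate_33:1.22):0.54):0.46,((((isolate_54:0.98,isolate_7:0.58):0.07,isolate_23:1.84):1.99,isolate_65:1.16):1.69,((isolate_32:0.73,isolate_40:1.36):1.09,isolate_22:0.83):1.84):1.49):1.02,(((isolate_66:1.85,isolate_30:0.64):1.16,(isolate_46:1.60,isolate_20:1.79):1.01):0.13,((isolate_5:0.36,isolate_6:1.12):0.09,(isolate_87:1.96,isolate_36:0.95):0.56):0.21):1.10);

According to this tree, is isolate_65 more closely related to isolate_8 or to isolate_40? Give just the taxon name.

The MRCA of isolate_65 and isolate_40 subtends ((((isolate_54,isolate_7),isolate_23),isolate_65),((isolate_32,isolate_40),isolate_22)) (7 taxa).
The MRCA of isolate_65 and isolate_8 subtends ((((((isolate_8,isolate_28),isolate_67),isolate_31),isolate_78),(isolate_49,isolate_33)),((((isolate_54,isolate_7),isolate_23),isolate_65),((isolate_32,isolate_40),isolate_22))) (14 taxa).
The first is nested inside the second, so isolate_65 shares a more recent common ancestor with isolate_40.

isolate_40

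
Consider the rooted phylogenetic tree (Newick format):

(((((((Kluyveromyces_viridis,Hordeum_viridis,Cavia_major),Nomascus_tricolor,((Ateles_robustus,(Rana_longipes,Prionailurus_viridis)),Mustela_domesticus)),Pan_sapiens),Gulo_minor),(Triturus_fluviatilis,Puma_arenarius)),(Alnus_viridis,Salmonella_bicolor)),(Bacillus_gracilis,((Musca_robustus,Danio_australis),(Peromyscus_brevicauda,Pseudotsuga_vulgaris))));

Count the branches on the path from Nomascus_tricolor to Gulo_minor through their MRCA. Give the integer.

The MRCA of Nomascus_tricolor and Gulo_minor is the node subtending ((((Kluyveromyces_viridis,Hordeum_viridis,Cavia_major),Nomascus_tricolor,((Ateles_robustus,(Rana_longipes,Prionailurus_viridis)),Mustela_domesticus)),Pan_sapiens),Gulo_minor).
From Nomascus_tricolor up to that node: 3 branches. From Gulo_minor up to the same node: 1 branch. Total: 3 + 1 = 4.

4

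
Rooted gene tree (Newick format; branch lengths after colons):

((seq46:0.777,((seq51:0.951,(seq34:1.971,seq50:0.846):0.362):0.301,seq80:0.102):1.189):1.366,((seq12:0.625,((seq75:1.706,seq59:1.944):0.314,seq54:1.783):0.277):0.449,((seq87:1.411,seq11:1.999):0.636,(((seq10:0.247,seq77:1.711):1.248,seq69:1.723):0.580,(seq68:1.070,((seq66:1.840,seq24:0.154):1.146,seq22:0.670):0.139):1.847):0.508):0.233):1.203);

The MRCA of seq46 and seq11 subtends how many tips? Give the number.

18

The MRCA of seq46 and seq11 is the root, so the clade is the entire tree.
That clade contains 18 terminal taxa: seq10, seq11, seq12, seq22, seq24, seq34, seq46, seq50, seq51, seq54, seq59, seq66, seq68, seq69, seq75, seq77, seq80, seq87.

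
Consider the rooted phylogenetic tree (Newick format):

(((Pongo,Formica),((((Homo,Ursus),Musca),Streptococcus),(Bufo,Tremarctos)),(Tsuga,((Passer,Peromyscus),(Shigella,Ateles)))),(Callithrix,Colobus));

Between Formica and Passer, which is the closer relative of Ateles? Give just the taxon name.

Passer

The MRCA of Ateles and Passer subtends ((Passer,Peromyscus),(Shigella,Ateles)) (4 taxa).
The MRCA of Ateles and Formica subtends ((Pongo,Formica),((((Homo,Ursus),Musca),Streptococcus),(Bufo,Tremarctos)),(Tsuga,((Passer,Peromyscus),(Shigella,Ateles)))) (13 taxa).
The first is nested inside the second, so Ateles shares a more recent common ancestor with Passer.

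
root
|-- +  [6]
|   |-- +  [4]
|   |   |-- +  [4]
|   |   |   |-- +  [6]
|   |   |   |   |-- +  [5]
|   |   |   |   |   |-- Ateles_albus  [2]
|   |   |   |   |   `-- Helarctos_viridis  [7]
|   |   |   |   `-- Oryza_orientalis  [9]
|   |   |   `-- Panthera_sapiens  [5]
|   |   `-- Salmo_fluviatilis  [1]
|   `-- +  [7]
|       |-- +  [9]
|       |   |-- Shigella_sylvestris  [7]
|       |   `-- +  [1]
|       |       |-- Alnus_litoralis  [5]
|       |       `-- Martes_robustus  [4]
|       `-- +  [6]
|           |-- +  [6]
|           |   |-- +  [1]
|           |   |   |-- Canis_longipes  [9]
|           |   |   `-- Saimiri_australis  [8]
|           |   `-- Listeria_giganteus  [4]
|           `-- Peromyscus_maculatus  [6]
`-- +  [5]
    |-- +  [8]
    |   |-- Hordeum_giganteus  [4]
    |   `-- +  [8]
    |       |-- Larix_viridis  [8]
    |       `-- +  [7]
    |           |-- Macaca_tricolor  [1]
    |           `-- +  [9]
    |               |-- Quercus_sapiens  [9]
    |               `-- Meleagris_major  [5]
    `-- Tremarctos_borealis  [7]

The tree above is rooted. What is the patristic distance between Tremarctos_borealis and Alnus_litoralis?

40

The path runs Tremarctos_borealis → … → MRCA → … → Alnus_litoralis; the MRCA is the root of the tree.
Branch lengths along that path: 7 + 5 + 6 + 7 + 9 + 1 + 5 = 40.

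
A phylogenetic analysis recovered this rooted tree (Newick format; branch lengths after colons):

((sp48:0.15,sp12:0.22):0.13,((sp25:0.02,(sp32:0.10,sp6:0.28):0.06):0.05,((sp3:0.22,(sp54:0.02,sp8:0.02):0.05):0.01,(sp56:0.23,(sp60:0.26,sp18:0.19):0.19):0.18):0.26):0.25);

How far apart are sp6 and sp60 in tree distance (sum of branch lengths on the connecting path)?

1.28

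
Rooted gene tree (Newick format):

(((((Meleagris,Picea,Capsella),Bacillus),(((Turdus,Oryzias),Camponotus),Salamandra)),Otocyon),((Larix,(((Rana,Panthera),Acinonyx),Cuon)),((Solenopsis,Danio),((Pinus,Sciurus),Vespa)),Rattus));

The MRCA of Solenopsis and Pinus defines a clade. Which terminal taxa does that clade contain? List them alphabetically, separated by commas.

Danio, Pinus, Sciurus, Solenopsis, Vespa

Tracing Solenopsis: it sits inside (Solenopsis,Danio).
Tracing Pinus: it sits inside (Pinus,Sciurus).
The smallest clade enclosing both is ((Solenopsis,Danio),((Pinus,Sciurus),Vespa)); the answer is its 5 terminal taxa in alphabetical order.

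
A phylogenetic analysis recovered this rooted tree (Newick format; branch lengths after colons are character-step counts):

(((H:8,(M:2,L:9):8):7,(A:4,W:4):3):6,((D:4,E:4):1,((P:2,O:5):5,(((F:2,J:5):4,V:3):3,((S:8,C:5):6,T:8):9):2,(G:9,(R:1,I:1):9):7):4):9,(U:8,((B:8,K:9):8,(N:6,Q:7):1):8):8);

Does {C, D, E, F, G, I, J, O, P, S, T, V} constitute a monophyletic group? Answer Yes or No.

No

The MRCA of the listed taxa subtends ((D,E),((P,O),(((F,J),V),((S,C),T)),(G,(R,I)))).
That clade also contains R, which is not in the proposed group, so the group is not monophyletic.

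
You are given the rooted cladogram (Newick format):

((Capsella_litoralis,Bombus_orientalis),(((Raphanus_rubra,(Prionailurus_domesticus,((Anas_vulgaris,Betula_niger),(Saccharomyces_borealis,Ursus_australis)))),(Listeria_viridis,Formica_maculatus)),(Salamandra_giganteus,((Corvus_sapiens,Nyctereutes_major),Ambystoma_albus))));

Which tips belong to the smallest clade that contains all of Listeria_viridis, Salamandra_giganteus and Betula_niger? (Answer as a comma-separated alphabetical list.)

Ambystoma_albus, Anas_vulgaris, Betula_niger, Corvus_sapiens, Formica_maculatus, Listeria_viridis, Nyctereutes_major, Prionailurus_domesticus, Raphanus_rubra, Saccharomyces_borealis, Salamandra_giganteus, Ursus_australis

Tracing Listeria_viridis: it sits inside (Listeria_viridis,Formica_maculatus).
Tracing Salamandra_giganteus: it sits inside (Salamandra_giganteus,((Corvus_sapiens,Nyctereutes_major),Ambystoma_albus)).
Tracing Betula_niger: it sits inside (Anas_vulgaris,Betula_niger).
The smallest clade enclosing all 3 is (((Raphanus_rubra,(Prionailurus_domesticus,((Anas_vulgaris,Betula_niger),(Saccharomyces_borealis,Ursus_australis)))),(Listeria_viridis,Formica_maculatus)),(Salamandra_giganteus,((Corvus_sapiens,Nyctereutes_major),Ambystoma_albus))); the answer is its 12 terminal taxa in alphabetical order.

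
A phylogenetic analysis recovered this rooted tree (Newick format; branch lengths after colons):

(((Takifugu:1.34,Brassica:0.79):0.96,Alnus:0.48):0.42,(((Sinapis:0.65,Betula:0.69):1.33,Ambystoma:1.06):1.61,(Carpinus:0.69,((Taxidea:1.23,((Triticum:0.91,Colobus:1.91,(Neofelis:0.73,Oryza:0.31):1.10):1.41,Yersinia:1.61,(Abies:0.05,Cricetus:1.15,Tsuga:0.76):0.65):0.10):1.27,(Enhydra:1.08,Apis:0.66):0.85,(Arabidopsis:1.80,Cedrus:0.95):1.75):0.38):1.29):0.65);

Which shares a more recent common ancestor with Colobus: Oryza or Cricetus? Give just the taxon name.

The MRCA of Colobus and Oryza subtends (Triticum,Colobus,(Neofelis,Oryza)) (4 taxa).
The MRCA of Colobus and Cricetus subtends ((Triticum,Colobus,(Neofelis,Oryza)),Yersinia,(Abies,Cricetus,Tsuga)) (8 taxa).
The first is nested inside the second, so Colobus shares a more recent common ancestor with Oryza.

Oryza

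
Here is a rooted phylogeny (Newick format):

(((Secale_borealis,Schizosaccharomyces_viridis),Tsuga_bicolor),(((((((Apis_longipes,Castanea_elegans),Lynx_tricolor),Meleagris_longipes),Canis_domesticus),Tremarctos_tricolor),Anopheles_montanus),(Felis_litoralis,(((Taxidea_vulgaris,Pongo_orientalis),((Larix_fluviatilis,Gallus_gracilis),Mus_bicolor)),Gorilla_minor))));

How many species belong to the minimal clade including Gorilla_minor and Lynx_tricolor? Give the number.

14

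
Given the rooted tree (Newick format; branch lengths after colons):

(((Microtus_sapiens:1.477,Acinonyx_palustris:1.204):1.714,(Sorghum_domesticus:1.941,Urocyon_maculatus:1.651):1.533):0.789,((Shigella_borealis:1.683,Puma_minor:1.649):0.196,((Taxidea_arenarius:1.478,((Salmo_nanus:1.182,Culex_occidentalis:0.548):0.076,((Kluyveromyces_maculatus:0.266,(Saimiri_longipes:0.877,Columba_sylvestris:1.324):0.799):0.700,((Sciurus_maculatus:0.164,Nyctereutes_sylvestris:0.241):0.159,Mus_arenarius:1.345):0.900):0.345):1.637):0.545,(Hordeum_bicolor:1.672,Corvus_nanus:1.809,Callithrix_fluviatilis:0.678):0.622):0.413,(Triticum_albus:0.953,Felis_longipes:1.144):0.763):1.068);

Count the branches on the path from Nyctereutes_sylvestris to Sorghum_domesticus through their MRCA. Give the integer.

The MRCA of Nyctereutes_sylvestris and Sorghum_domesticus is the root of the tree.
From Nyctereutes_sylvestris up to that node: 8 branches. From Sorghum_domesticus up to the same node: 3 branches. Total: 8 + 3 = 11.

11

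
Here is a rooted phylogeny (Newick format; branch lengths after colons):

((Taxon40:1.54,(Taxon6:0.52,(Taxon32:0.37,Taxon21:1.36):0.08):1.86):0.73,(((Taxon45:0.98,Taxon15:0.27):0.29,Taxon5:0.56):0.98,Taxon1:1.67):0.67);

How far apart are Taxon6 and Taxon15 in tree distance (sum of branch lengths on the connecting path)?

The path runs Taxon6 → … → MRCA → … → Taxon15; the MRCA is the root of the tree.
Branch lengths along that path: 0.52 + 1.86 + 0.73 + 0.67 + 0.98 + 0.29 + 0.27 = 5.32.

5.32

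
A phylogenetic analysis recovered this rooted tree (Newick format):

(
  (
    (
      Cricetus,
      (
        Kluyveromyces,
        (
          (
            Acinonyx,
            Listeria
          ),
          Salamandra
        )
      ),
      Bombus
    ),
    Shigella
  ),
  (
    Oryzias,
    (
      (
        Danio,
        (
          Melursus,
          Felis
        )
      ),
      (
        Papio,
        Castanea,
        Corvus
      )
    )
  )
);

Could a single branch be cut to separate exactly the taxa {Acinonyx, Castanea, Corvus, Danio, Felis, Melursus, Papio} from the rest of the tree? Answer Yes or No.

No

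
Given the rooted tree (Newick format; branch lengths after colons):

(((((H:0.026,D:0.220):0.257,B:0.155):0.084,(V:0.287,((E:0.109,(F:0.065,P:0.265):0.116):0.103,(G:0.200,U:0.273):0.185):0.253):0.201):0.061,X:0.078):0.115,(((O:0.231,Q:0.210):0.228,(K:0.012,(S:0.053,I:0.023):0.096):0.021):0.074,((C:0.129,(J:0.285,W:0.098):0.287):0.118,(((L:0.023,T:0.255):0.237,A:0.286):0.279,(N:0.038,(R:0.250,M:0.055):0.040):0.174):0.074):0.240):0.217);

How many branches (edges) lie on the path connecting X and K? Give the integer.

6

The MRCA of X and K is the root of the tree.
From X up to that node: 2 branches. From K up to the same node: 4 branches. Total: 2 + 4 = 6.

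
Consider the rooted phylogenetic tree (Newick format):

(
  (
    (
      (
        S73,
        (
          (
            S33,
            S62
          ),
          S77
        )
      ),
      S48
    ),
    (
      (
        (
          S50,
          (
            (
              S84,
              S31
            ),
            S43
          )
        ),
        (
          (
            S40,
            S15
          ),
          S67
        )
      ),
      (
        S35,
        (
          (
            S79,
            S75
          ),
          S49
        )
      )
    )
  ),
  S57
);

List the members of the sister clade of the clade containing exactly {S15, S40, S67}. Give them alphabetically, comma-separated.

The clade containing exactly {S15, S40, S67} attaches to the tree at the node subtending ((S50,((S84,S31),S43)),((S40,S15),S67)).
The other lineage descending from that same node — the sister group — is (S50,((S84,S31),S43)); its 4 tips in alphabetical order are the answer.

S31, S43, S50, S84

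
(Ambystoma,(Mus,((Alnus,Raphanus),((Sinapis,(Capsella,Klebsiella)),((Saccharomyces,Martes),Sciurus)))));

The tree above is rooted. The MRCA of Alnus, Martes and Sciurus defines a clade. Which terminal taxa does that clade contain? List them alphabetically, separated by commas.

Alnus, Capsella, Klebsiella, Martes, Raphanus, Saccharomyces, Sciurus, Sinapis

Tracing Alnus: it sits inside (Alnus,Raphanus).
Tracing Martes: it sits inside (Saccharomyces,Martes).
Tracing Sciurus: it sits inside ((Saccharomyces,Martes),Sciurus).
The smallest clade enclosing all 3 is ((Alnus,Raphanus),((Sinapis,(Capsella,Klebsiella)),((Saccharomyces,Martes),Sciurus))); the answer is its 8 terminal taxa in alphabetical order.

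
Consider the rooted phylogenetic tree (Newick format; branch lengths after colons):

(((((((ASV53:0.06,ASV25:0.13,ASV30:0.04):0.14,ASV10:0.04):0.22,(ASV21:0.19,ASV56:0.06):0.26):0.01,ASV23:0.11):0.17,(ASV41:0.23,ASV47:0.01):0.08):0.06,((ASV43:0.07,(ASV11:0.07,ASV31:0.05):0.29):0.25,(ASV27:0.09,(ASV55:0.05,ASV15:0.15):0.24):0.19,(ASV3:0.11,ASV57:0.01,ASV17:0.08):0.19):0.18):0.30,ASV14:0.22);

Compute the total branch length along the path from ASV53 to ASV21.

The path runs ASV53 → … → MRCA → … → ASV21; the MRCA is the node subtending (((ASV53,ASV25,ASV30),ASV10),(ASV21,ASV56)).
Branch lengths along that path: 0.06 + 0.14 + 0.22 + 0.26 + 0.19 = 0.87.

0.87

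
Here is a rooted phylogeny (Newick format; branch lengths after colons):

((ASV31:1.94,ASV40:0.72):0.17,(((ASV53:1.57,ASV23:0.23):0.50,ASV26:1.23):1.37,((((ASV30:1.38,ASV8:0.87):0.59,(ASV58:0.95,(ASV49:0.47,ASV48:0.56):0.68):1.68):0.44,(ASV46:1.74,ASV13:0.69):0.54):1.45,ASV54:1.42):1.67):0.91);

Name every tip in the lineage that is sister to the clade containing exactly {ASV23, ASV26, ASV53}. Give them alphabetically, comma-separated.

The clade containing exactly {ASV23, ASV26, ASV53} attaches to the tree at the node subtending (((ASV53,ASV23),ASV26),((((ASV30,ASV8),(ASV58,(ASV49,ASV48))),(ASV46,ASV13)),ASV54)).
The other lineage descending from that same node — the sister group — is ((((ASV30,ASV8),(ASV58,(ASV49,ASV48))),(ASV46,ASV13)),ASV54); its 8 tips in alphabetical order are the answer.

ASV13, ASV30, ASV46, ASV48, ASV49, ASV54, ASV58, ASV8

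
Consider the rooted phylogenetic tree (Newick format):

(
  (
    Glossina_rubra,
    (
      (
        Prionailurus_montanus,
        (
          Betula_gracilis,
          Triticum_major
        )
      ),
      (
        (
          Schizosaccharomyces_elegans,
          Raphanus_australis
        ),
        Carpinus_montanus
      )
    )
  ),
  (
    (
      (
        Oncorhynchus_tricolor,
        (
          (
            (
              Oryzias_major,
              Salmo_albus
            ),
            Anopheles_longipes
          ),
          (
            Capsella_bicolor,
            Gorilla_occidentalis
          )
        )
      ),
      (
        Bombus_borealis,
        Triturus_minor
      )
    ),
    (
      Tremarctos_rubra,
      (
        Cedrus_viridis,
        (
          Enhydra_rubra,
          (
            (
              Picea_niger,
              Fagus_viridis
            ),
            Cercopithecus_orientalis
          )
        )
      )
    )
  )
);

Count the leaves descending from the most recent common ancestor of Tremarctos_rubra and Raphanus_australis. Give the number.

21

The MRCA of Tremarctos_rubra and Raphanus_australis is the root, so the clade is the entire tree.
That clade contains 21 terminal taxa: Anopheles_longipes, Betula_gracilis, Bombus_borealis, Capsella_bicolor, Carpinus_montanus, Cedrus_viridis, Cercopithecus_orientalis, Enhydra_rubra, Fagus_viridis, Glossina_rubra, Gorilla_occidentalis, Oncorhynchus_tricolor, Oryzias_major, Picea_niger, Prionailurus_montanus, Raphanus_australis, Salmo_albus, Schizosaccharomyces_elegans, Tremarctos_rubra, Triticum_major, Triturus_minor.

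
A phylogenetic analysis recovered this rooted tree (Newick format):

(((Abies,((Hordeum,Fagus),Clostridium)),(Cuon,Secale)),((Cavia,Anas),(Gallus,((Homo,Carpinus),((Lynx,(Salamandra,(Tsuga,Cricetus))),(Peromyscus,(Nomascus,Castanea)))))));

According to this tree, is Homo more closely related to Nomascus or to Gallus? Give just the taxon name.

Nomascus

The MRCA of Homo and Nomascus subtends ((Homo,Carpinus),((Lynx,(Salamandra,(Tsuga,Cricetus))),(Peromyscus,(Nomascus,Castanea)))) (9 taxa).
The MRCA of Homo and Gallus subtends (Gallus,((Homo,Carpinus),((Lynx,(Salamandra,(Tsuga,Cricetus))),(Peromyscus,(Nomascus,Castanea))))) (10 taxa).
The first is nested inside the second, so Homo shares a more recent common ancestor with Nomascus.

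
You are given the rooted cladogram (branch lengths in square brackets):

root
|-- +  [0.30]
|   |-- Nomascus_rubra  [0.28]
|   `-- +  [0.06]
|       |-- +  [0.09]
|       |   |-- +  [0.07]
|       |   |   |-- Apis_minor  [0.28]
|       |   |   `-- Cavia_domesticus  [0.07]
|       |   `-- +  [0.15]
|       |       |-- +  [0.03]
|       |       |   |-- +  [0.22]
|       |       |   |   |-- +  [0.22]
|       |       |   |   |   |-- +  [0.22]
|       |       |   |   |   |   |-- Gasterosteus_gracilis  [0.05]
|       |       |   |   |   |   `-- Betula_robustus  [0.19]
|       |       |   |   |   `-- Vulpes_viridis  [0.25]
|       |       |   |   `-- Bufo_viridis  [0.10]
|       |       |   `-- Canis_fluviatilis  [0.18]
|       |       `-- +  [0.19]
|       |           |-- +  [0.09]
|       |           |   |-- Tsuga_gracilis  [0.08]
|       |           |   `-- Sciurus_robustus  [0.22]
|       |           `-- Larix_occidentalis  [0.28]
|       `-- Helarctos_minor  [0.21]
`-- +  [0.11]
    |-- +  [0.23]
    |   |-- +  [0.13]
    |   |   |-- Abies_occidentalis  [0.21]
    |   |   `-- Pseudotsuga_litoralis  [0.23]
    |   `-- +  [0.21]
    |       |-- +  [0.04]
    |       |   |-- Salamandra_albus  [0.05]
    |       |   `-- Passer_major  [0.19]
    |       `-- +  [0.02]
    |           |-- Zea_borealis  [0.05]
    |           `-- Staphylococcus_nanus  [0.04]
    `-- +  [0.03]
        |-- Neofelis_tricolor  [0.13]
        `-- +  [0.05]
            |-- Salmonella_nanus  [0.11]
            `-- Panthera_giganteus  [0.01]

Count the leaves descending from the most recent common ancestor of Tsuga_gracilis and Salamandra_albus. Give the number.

21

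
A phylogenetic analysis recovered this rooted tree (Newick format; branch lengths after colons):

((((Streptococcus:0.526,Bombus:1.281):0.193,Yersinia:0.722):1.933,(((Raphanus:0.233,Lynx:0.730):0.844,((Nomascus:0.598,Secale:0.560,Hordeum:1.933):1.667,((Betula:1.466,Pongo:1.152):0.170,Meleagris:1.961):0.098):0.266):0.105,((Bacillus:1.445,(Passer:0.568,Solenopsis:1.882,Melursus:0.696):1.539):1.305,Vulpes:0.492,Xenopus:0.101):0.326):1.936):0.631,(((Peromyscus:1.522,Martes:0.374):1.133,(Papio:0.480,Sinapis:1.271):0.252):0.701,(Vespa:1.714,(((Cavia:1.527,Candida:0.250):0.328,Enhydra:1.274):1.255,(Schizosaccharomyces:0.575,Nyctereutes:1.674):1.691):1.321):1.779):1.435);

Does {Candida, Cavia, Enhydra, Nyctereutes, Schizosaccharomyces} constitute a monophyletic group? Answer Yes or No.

The most recent common ancestor of these taxa subtends (((Cavia,Candida),Enhydra),(Schizosaccharomyces,Nyctereutes)).
That clade has exactly 5 tips — every listed taxon and nothing else — so the group is monophyletic.

Yes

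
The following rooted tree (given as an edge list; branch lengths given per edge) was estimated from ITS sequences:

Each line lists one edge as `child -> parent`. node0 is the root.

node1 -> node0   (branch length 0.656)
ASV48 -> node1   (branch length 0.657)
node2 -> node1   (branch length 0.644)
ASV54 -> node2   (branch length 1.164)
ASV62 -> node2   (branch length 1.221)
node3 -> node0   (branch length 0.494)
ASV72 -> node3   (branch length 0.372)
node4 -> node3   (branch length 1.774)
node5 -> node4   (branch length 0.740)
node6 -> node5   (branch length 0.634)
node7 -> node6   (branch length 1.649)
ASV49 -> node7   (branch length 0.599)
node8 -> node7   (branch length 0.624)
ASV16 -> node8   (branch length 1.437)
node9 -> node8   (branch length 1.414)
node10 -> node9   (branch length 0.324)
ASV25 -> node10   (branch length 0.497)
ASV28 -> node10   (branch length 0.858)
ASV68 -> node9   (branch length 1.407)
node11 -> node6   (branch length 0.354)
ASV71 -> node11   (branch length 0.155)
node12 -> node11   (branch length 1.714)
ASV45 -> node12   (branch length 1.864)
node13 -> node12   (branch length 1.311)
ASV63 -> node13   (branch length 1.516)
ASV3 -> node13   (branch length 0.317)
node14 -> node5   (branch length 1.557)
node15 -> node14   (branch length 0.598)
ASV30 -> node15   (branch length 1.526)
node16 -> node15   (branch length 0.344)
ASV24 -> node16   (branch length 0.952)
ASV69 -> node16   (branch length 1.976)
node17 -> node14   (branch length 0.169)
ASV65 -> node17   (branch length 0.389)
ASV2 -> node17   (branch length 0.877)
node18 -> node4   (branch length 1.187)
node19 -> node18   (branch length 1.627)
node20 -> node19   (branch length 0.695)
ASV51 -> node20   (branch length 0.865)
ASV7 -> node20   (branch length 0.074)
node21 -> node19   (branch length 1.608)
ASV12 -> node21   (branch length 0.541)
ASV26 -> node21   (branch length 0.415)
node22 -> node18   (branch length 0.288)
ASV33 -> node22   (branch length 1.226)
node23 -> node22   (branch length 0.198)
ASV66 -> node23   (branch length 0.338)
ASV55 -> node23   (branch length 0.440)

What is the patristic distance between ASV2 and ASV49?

5.485

The path runs ASV2 → … → MRCA → … → ASV49; the MRCA is the node subtending (((ASV49,(ASV16,((ASV25,ASV28),ASV68))),(ASV71,(ASV45,(ASV63,ASV3)))),((ASV30,(ASV24,ASV69)),(ASV65,ASV2))).
Branch lengths along that path: 0.877 + 0.169 + 1.557 + 0.634 + 1.649 + 0.599 = 5.485.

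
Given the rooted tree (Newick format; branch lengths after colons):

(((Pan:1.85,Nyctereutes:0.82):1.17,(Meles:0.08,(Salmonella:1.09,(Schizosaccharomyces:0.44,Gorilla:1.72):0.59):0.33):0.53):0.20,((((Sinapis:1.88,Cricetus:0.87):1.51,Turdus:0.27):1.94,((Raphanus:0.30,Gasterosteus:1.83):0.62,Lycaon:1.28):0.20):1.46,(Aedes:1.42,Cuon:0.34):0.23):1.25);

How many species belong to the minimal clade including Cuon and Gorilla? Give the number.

The MRCA of Cuon and Gorilla is the root, so the clade is the entire tree.
That clade contains 14 terminal taxa: Aedes, Cricetus, Cuon, Gasterosteus, Gorilla, Lycaon, Meles, Nyctereutes, Pan, Raphanus, Salmonella, Schizosaccharomyces, Sinapis, Turdus.

14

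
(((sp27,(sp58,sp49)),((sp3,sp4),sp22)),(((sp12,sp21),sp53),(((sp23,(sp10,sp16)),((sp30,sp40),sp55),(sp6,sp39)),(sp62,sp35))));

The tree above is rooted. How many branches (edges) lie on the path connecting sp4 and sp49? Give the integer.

The MRCA of sp4 and sp49 is the node subtending ((sp27,(sp58,sp49)),((sp3,sp4),sp22)).
From sp4 up to that node: 3 branches. From sp49 up to the same node: 3 branches. Total: 3 + 3 = 6.

6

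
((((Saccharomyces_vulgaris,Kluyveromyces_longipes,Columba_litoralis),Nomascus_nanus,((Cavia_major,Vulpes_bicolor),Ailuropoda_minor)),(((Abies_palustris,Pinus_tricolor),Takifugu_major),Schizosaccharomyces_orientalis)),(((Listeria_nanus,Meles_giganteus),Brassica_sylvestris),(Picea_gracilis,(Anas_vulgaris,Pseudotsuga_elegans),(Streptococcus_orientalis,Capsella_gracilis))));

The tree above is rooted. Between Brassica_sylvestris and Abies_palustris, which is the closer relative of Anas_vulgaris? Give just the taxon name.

Brassica_sylvestris

The MRCA of Anas_vulgaris and Brassica_sylvestris subtends (((Listeria_nanus,Meles_giganteus),Brassica_sylvestris),(Picea_gracilis,(Anas_vulgaris,Pseudotsuga_elegans),(Streptococcus_orientalis,Capsella_gracilis))) (8 taxa).
The MRCA of Anas_vulgaris and Abies_palustris is the root, subtending the entire tree (19 taxa).
The first is nested inside the second, so Anas_vulgaris shares a more recent common ancestor with Brassica_sylvestris.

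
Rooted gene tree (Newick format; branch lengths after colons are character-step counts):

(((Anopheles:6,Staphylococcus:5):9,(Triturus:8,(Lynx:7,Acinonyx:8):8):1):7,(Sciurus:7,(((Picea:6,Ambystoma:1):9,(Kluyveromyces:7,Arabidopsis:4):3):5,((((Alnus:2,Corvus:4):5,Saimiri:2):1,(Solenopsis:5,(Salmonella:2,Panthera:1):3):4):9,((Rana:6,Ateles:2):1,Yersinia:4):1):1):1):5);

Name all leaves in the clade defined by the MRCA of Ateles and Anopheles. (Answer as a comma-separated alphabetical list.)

Acinonyx, Alnus, Ambystoma, Anopheles, Arabidopsis, Ateles, Corvus, Kluyveromyces, Lynx, Panthera, Picea, Rana, Saimiri, Salmonella, Sciurus, Solenopsis, Staphylococcus, Triturus, Yersinia

Tracing Ateles: it sits inside (Rana,Ateles).
Tracing Anopheles: it sits inside (Anopheles,Staphylococcus).
The smallest clade enclosing both is the whole tree (their MRCA is the root), so the answer is all 19 tips in alphabetical order.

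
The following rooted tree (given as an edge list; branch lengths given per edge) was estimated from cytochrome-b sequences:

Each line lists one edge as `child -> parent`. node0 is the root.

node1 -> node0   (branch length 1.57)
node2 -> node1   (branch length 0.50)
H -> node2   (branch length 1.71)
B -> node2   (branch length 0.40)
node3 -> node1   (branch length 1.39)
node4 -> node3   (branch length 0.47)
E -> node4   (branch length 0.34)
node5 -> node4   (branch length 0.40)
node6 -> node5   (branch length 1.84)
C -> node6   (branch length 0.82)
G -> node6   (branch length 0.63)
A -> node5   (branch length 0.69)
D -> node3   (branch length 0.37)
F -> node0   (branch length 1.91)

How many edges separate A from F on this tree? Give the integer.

The MRCA of A and F is the root of the tree.
From A up to that node: 5 branches. From F up to the same node: 1 branch. Total: 5 + 1 = 6.

6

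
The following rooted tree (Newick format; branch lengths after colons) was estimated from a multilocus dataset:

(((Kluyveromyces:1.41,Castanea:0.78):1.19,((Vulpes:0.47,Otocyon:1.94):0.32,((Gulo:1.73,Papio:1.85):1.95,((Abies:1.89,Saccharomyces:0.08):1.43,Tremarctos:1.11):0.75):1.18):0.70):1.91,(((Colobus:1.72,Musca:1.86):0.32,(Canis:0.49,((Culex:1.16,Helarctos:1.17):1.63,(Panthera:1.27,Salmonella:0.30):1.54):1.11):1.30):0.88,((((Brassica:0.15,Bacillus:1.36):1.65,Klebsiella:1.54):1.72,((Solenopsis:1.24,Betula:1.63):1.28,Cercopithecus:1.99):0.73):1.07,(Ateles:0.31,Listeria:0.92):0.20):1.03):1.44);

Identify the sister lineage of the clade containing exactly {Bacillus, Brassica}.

Klebsiella

The clade containing exactly {Bacillus, Brassica} attaches to the tree at the node subtending ((Brassica,Bacillus),Klebsiella).
The other lineage descending from that same node — the sister group — is the single tip Klebsiella.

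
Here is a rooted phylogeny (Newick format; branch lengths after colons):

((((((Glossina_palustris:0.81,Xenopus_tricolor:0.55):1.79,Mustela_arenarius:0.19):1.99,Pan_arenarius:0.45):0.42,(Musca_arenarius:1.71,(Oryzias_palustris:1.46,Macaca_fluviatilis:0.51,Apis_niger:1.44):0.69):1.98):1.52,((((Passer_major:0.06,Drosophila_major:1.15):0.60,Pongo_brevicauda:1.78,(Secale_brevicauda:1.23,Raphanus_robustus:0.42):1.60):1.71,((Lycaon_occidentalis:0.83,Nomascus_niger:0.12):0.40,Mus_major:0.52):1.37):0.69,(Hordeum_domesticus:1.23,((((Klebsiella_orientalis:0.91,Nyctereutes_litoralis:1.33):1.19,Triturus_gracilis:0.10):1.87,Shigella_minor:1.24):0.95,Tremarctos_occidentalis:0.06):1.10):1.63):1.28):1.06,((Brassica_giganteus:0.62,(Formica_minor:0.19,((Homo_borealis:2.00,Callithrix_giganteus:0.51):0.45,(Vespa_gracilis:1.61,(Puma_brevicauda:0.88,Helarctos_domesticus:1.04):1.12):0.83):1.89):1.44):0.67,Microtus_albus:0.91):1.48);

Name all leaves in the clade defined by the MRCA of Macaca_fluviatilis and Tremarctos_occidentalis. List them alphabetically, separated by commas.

Tracing Macaca_fluviatilis: it sits inside (Oryzias_palustris,Macaca_fluviatilis,Apis_niger).
Tracing Tremarctos_occidentalis: it sits inside ((((Klebsiella_orientalis,Nyctereutes_litoralis),Triturus_gracilis),Shigella_minor),Tremarctos_occidentalis).
The smallest clade enclosing both is (((((Glossina_palustris,Xenopus_tricolor),Mustela_arenarius),Pan_arenarius),(Musca_arenarius,(Oryzias_palustris,Macaca_fluviatilis,Apis_niger))),((((Passer_major,Drosophila_major),Pongo_brevicauda,(Secale_brevicauda,Raphanus_robustus)),((Lycaon_occidentalis,Nomascus_niger),Mus_major)),(Hordeum_domesticus,((((Klebsiella_orientalis,Nyctereutes_litoralis),Triturus_gracilis),Shigella_minor),Tremarctos_occidentalis)))); the answer is its 22 terminal taxa in alphabetical order.

Apis_niger, Drosophila_major, Glossina_palustris, Hordeum_domesticus, Klebsiella_orientalis, Lycaon_occidentalis, Macaca_fluviatilis, Mus_major, Musca_arenarius, Mustela_arenarius, Nomascus_niger, Nyctereutes_litoralis, Oryzias_palustris, Pan_arenarius, Passer_major, Pongo_brevicauda, Raphanus_robustus, Secale_brevicauda, Shigella_minor, Tremarctos_occidentalis, Triturus_gracilis, Xenopus_tricolor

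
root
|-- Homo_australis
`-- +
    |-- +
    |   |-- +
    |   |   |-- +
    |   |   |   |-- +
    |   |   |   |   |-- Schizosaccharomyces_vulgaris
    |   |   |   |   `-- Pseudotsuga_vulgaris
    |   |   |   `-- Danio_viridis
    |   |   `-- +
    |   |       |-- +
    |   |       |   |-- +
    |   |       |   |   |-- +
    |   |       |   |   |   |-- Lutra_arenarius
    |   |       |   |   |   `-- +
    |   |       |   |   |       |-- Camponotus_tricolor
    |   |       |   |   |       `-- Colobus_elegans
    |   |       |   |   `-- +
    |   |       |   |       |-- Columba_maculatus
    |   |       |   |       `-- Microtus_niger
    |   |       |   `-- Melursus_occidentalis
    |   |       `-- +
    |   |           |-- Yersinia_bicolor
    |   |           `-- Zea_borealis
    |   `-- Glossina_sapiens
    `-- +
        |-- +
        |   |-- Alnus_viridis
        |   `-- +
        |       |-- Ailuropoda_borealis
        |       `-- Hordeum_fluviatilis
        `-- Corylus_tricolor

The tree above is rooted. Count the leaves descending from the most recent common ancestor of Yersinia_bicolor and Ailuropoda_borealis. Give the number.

The MRCA of Yersinia_bicolor and Ailuropoda_borealis is the node subtending (((((Schizosaccharomyces_vulgaris,Pseudotsuga_vulgaris),Danio_viridis),((((Lutra_arenarius,(Camponotus_tricolor,Colobus_elegans)),(Columba_maculatus,Microtus_niger)),Melursus_occidentalis),(Yersinia_bicolor,Zea_borealis))),Glossina_sapiens),((Alnus_viridis,(Ailuropoda_borealis,Hordeum_fluviatilis)),Corylus_tricolor)).
That clade contains 16 terminal taxa: Ailuropoda_borealis, Alnus_viridis, Camponotus_tricolor, Colobus_elegans, Columba_maculatus, Corylus_tricolor, Danio_viridis, Glossina_sapiens, Hordeum_fluviatilis, Lutra_arenarius, Melursus_occidentalis, Microtus_niger, Pseudotsuga_vulgaris, Schizosaccharomyces_vulgaris, Yersinia_bicolor, Zea_borealis.

16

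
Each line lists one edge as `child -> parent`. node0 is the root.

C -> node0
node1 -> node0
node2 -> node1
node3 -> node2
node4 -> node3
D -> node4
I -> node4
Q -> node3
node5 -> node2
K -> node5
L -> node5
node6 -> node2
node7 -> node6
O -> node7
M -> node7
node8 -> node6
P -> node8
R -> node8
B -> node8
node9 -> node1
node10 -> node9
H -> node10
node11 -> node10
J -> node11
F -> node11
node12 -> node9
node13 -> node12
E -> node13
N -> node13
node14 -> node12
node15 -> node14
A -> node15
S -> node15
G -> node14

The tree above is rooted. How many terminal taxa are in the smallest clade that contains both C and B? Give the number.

The MRCA of C and B is the root, so the clade is the entire tree.
That clade contains 19 terminal taxa: A, B, C, D, E, F, G, H, I, J, K, L, M, N, O, P, Q, R, S.

19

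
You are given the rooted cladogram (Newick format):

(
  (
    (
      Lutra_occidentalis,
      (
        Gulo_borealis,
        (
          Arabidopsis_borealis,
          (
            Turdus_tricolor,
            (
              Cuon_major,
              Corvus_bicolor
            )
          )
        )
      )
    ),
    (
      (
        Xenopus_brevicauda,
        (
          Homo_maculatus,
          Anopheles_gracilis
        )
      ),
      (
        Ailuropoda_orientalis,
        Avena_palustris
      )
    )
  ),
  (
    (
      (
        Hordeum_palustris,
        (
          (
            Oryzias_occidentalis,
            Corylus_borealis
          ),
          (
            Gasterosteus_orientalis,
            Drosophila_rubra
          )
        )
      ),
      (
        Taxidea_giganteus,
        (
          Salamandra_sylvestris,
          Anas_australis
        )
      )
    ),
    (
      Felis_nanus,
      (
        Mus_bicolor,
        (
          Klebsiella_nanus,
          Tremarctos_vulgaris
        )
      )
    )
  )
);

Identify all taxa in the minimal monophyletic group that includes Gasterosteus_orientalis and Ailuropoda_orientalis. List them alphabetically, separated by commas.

Ailuropoda_orientalis, Anas_australis, Anopheles_gracilis, Arabidopsis_borealis, Avena_palustris, Corvus_bicolor, Corylus_borealis, Cuon_major, Drosophila_rubra, Felis_nanus, Gasterosteus_orientalis, Gulo_borealis, Homo_maculatus, Hordeum_palustris, Klebsiella_nanus, Lutra_occidentalis, Mus_bicolor, Oryzias_occidentalis, Salamandra_sylvestris, Taxidea_giganteus, Tremarctos_vulgaris, Turdus_tricolor, Xenopus_brevicauda

Tracing Gasterosteus_orientalis: it sits inside (Gasterosteus_orientalis,Drosophila_rubra).
Tracing Ailuropoda_orientalis: it sits inside (Ailuropoda_orientalis,Avena_palustris).
The smallest clade enclosing both is the whole tree (their MRCA is the root), so the answer is all 23 tips in alphabetical order.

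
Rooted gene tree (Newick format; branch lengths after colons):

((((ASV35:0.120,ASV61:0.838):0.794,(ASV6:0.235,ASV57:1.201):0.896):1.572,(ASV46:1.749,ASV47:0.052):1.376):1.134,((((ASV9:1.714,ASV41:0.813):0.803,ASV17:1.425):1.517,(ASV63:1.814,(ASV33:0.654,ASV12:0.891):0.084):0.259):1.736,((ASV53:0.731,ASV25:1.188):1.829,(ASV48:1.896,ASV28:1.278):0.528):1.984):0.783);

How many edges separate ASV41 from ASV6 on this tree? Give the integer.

9

The MRCA of ASV41 and ASV6 is the root of the tree.
From ASV41 up to that node: 5 branches. From ASV6 up to the same node: 4 branches. Total: 5 + 4 = 9.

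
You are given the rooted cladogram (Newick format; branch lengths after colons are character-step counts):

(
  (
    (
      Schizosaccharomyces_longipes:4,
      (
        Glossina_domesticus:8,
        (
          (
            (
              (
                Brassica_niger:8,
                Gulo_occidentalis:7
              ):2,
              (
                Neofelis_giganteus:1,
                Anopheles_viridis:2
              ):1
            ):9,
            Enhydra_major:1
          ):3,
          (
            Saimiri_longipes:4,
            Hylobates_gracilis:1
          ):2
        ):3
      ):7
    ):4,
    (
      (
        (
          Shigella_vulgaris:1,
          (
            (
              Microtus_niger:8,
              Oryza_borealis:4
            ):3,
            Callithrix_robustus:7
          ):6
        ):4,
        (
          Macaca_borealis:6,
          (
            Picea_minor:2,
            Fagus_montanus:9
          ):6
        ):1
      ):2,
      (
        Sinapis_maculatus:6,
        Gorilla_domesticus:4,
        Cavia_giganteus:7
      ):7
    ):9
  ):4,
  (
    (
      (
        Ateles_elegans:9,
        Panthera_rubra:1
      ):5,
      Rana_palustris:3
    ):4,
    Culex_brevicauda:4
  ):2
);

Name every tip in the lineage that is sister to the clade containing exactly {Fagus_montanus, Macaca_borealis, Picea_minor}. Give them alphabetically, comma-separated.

The clade containing exactly {Fagus_montanus, Macaca_borealis, Picea_minor} attaches to the tree at the node subtending ((Shigella_vulgaris,((Microtus_niger,Oryza_borealis),Callithrix_robustus)),(Macaca_borealis,(Picea_minor,Fagus_montanus))).
The other lineage descending from that same node — the sister group — is (Shigella_vulgaris,((Microtus_niger,Oryza_borealis),Callithrix_robustus)); its 4 tips in alphabetical order are the answer.

Callithrix_robustus, Microtus_niger, Oryza_borealis, Shigella_vulgaris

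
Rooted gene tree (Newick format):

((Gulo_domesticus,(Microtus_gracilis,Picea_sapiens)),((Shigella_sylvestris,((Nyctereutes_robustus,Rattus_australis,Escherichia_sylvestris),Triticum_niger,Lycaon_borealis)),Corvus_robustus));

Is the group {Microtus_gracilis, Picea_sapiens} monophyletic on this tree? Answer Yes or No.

The most recent common ancestor of these taxa subtends (Microtus_gracilis,Picea_sapiens).
That clade has exactly 2 tips — every listed taxon and nothing else — so the group is monophyletic.

Yes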